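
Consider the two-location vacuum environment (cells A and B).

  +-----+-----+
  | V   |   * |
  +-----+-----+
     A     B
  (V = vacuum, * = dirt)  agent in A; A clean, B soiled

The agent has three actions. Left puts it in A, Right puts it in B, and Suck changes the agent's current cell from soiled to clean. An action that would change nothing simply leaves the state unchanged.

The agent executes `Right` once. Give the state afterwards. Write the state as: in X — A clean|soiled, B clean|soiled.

start: in A — A clean, B soiled
t=1 Right ⇒ in B — A clean, B soiled

in B — A clean, B soiled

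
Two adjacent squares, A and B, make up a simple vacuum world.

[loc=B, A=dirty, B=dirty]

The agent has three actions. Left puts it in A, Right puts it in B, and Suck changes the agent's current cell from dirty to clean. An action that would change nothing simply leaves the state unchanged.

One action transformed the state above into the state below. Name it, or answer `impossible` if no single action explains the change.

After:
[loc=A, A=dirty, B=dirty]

Left

try  Left: <A|dirty|dirty>  ← match
try Right: <B|dirty|dirty>
try  Suck: <B|dirty|clean>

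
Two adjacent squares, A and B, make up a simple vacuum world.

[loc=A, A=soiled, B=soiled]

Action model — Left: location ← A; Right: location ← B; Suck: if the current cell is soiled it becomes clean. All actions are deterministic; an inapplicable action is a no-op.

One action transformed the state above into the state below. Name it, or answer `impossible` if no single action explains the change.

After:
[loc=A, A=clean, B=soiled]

Suck

try  Left: (A; A:soiled, B:soiled)
try Right: (B; A:soiled, B:soiled)
try  Suck: (A; A:clean, B:soiled)  ← match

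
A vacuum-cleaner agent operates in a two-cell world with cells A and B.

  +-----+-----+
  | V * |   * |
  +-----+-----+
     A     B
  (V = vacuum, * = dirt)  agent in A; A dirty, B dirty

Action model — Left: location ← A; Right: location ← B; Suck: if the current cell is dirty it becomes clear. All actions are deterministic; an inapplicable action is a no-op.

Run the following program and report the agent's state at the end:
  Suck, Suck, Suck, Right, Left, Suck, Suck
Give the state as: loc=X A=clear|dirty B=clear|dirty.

1. Suck → loc=A A=clear B=dirty
2. Suck → loc=A A=clear B=dirty
3. Suck → loc=A A=clear B=dirty
4. Right → loc=B A=clear B=dirty
5. Left → loc=A A=clear B=dirty
6. Suck → loc=A A=clear B=dirty
7. Suck → loc=A A=clear B=dirty

loc=A A=clear B=dirty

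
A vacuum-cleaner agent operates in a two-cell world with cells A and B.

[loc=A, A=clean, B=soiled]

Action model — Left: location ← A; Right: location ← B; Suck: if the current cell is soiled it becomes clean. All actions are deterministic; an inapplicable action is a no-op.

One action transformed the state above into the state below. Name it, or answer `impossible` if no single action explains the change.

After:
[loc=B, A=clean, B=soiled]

try  Left: (A; A:clean, B:soiled)
try Right: (B; A:clean, B:soiled)  ← match
try  Suck: (A; A:clean, B:soiled)

Right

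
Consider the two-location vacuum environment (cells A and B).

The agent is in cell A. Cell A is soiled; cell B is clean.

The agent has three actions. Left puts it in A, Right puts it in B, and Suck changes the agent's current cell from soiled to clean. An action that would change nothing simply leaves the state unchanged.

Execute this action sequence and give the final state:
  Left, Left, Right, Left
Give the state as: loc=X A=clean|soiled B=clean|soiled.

loc=A A=soiled B=clean

1. Left → loc=A A=soiled B=clean
2. Left → loc=A A=soiled B=clean
3. Right → loc=B A=soiled B=clean
4. Left → loc=A A=soiled B=clean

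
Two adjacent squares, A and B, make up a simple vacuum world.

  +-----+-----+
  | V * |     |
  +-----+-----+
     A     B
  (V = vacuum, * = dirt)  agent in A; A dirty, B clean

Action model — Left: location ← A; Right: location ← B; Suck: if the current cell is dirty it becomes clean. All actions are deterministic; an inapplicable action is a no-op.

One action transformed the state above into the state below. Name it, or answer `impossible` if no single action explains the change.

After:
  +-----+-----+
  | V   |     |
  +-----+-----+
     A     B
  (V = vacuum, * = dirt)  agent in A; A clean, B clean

Suck

try  Left: loc=A A=dirty B=clean
try Right: loc=B A=dirty B=clean
try  Suck: loc=A A=clean B=clean  ← match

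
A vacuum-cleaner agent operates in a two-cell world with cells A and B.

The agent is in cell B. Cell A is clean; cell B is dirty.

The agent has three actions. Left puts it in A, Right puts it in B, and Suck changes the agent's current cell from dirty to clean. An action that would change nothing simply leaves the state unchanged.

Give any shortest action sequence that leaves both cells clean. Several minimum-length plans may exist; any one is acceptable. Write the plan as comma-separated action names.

t=1 Suck ⇒ (B; A:clean, B:clean)
min 1: B is dirty, one Suck

Suck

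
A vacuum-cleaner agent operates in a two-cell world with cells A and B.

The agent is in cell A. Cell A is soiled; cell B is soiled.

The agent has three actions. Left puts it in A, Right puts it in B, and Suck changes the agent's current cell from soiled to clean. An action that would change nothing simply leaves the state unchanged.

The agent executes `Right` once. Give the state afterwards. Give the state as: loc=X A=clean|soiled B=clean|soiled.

loc=B A=soiled B=soiled

start: loc=A A=soiled B=soiled
step 1/1 (Right): loc=B A=soiled B=soiled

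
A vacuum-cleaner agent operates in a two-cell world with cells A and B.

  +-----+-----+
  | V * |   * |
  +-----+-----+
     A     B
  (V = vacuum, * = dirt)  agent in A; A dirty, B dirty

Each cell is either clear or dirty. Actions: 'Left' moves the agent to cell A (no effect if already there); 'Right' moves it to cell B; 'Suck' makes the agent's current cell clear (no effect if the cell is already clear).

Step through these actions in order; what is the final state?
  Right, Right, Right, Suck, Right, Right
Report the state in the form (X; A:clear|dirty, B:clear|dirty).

(B; A:dirty, B:clear)

1. Right → (B; A:dirty, B:dirty)
2. Right → (B; A:dirty, B:dirty)
3. Right → (B; A:dirty, B:dirty)
4. Suck → (B; A:dirty, B:clear)
5. Right → (B; A:dirty, B:clear)
6. Right → (B; A:dirty, B:clear)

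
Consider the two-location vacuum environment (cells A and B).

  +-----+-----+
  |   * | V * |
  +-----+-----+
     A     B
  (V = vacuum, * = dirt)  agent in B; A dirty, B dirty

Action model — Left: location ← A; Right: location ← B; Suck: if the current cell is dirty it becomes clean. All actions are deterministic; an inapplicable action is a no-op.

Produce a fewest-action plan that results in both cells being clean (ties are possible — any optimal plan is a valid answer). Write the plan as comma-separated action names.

[1] after Suck: (B; A:dirty, B:clean)
[2] after Left: (A; A:dirty, B:clean)
[3] after Suck: (A; A:clean, B:clean)
min 3: Suck B + move + Suck A

Suck, Left, Suck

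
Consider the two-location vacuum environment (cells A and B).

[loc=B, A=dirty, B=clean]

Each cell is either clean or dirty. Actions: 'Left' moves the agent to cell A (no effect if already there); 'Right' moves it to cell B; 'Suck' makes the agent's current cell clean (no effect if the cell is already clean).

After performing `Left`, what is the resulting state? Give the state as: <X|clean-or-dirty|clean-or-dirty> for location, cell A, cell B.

<A|dirty|clean>

start: <B|dirty|clean>
1) do Left; now <A|dirty|clean>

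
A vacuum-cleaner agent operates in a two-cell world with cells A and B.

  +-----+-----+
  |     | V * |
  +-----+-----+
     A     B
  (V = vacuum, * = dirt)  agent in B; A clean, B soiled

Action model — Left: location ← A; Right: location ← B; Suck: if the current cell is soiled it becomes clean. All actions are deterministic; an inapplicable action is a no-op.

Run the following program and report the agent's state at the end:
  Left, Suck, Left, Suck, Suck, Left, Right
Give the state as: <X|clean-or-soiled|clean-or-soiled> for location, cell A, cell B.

<B|clean|soiled>

t=1 Left ⇒ <A|clean|soiled>
t=2 Suck ⇒ <A|clean|soiled>
t=3 Left ⇒ <A|clean|soiled>
t=4 Suck ⇒ <A|clean|soiled>
t=5 Suck ⇒ <A|clean|soiled>
t=6 Left ⇒ <A|clean|soiled>
t=7 Right ⇒ <B|clean|soiled>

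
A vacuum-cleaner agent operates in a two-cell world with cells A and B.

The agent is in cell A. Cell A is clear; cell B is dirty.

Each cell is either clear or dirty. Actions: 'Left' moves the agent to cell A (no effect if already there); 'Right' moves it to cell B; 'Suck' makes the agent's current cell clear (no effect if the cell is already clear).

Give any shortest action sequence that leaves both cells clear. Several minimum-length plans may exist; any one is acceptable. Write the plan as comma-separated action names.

Right, Suck

1. Right → (B; A:clear, B:dirty)
2. Suck → (B; A:clear, B:clear)
min 2: go B then Suck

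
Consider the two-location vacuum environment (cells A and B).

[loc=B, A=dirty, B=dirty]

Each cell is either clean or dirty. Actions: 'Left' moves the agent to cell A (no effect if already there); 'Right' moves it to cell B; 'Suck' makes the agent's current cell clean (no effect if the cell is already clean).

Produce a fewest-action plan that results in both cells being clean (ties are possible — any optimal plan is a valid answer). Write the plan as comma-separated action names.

1) do Suck; now <B|dirty|clean>
2) do Left; now <A|dirty|clean>
3) do Suck; now <A|clean|clean>
min 3: Suck B + move + Suck A

Suck, Left, Suck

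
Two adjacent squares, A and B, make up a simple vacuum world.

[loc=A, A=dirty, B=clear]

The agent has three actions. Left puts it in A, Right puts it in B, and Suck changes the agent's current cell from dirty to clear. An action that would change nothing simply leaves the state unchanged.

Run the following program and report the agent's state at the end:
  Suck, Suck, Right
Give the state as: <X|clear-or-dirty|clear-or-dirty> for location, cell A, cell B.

<B|clear|clear>

step 1/3 (Suck): <A|clear|clear>
step 2/3 (Suck): <A|clear|clear>
step 3/3 (Right): <B|clear|clear>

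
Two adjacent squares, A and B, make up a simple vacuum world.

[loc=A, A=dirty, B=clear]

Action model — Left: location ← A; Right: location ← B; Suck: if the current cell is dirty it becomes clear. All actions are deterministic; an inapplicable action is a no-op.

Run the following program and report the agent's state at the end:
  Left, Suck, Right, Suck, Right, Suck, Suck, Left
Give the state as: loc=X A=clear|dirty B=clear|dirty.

[1] after Left: loc=A A=dirty B=clear
[2] after Suck: loc=A A=clear B=clear
[3] after Right: loc=B A=clear B=clear
[4] after Suck: loc=B A=clear B=clear
[5] after Right: loc=B A=clear B=clear
[6] after Suck: loc=B A=clear B=clear
[7] after Suck: loc=B A=clear B=clear
[8] after Left: loc=A A=clear B=clear

loc=A A=clear B=clear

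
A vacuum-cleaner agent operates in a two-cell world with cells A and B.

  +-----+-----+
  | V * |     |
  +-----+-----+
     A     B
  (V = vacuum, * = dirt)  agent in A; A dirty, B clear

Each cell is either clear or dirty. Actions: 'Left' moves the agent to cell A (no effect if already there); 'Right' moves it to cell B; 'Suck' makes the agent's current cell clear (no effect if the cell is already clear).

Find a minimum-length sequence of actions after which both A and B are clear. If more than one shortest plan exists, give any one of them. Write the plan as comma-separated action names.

step 1/1 (Suck): (A; A:clear, B:clear)
min 1: A is dirty, one Suck

Suck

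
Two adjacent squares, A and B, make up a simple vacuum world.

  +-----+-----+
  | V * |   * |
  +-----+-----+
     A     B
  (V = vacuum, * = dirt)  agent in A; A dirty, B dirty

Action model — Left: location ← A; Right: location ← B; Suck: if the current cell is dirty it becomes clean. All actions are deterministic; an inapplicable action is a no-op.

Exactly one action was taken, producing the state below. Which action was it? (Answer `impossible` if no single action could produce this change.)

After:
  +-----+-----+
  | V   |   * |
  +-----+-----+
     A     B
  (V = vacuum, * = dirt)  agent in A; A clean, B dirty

Suck

try  Left: <A|dirty|dirty>
try Right: <B|dirty|dirty>
try  Suck: <A|clean|dirty>  ← match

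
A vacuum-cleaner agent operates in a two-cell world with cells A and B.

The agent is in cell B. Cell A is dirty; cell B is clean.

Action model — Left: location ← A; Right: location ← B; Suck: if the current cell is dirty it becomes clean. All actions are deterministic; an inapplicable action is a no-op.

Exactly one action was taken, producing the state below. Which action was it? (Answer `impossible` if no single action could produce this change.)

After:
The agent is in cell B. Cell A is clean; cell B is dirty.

try  Left: in A — A dirty, B clean
try Right: in B — A dirty, B clean
try  Suck: in B — A dirty, B clean
no single action produces the after-state

impossible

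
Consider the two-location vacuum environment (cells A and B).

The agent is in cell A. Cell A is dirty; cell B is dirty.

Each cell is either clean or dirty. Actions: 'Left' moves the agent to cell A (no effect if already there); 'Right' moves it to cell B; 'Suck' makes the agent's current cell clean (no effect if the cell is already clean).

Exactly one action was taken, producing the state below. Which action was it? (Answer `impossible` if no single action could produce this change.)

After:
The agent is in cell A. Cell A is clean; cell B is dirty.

try  Left: <A|dirty|dirty>
try Right: <B|dirty|dirty>
try  Suck: <A|clean|dirty>  ← match

Suck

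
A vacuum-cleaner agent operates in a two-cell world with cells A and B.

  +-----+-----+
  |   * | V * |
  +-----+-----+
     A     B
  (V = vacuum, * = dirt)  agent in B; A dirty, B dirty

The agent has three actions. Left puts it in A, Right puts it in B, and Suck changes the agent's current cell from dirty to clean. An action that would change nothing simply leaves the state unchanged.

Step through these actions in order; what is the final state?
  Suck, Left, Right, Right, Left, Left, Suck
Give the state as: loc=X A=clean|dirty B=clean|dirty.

loc=A A=clean B=clean

step 1/7 (Suck): loc=B A=dirty B=clean
step 2/7 (Left): loc=A A=dirty B=clean
step 3/7 (Right): loc=B A=dirty B=clean
step 4/7 (Right): loc=B A=dirty B=clean
step 5/7 (Left): loc=A A=dirty B=clean
step 6/7 (Left): loc=A A=dirty B=clean
step 7/7 (Suck): loc=A A=clean B=clean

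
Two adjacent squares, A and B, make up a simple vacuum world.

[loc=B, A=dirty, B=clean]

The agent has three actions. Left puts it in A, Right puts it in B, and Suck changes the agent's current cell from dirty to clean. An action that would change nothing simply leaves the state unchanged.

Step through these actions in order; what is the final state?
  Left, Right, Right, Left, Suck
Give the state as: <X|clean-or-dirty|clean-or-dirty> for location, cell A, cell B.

<A|clean|clean>

1) do Left; now <A|dirty|clean>
2) do Right; now <B|dirty|clean>
3) do Right; now <B|dirty|clean>
4) do Left; now <A|dirty|clean>
5) do Suck; now <A|clean|clean>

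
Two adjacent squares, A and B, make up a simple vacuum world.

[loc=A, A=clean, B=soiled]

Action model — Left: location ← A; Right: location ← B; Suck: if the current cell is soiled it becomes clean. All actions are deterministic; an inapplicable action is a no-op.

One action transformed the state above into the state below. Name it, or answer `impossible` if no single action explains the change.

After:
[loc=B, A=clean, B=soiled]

Right

try  Left: loc=A A=clean B=soiled
try Right: loc=B A=clean B=soiled  ← match
try  Suck: loc=A A=clean B=soiled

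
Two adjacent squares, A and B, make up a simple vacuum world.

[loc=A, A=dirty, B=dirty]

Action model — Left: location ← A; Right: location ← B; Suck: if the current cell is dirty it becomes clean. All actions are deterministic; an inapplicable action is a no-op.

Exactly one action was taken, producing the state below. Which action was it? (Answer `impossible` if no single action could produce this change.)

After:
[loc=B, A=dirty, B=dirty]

try  Left: (A; A:dirty, B:dirty)
try Right: (B; A:dirty, B:dirty)  ← match
try  Suck: (A; A:clean, B:dirty)

Right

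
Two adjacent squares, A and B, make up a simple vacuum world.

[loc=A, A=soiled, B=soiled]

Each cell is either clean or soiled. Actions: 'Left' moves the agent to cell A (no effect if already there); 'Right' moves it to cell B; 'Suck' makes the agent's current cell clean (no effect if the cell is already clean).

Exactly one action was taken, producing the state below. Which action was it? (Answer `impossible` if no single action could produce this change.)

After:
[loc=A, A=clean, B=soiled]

try  Left: loc=A A=soiled B=soiled
try Right: loc=B A=soiled B=soiled
try  Suck: loc=A A=clean B=soiled  ← match

Suck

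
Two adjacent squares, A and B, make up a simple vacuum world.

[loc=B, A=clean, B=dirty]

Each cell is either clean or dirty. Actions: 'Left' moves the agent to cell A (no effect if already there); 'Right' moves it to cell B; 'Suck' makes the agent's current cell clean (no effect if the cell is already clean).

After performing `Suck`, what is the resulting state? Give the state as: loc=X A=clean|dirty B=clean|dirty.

loc=B A=clean B=clean

start: loc=B A=clean B=dirty
1. Suck → loc=B A=clean B=clean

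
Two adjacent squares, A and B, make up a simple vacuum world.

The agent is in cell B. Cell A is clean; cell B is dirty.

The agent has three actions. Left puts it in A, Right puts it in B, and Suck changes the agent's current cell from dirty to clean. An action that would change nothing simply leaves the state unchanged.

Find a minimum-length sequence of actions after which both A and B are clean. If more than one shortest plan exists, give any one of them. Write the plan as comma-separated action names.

1) do Suck; now loc=B A=clean B=clean
min 1: B is dirty, one Suck

Suck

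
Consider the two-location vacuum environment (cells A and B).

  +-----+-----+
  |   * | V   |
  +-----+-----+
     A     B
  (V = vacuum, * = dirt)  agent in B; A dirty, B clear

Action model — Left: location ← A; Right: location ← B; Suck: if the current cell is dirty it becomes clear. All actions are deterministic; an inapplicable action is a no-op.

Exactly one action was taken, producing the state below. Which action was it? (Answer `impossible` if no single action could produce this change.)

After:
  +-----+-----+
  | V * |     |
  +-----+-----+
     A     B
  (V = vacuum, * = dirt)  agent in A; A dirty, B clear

Left

try  Left: <A|dirty|clear>  ← match
try Right: <B|dirty|clear>
try  Suck: <B|dirty|clear>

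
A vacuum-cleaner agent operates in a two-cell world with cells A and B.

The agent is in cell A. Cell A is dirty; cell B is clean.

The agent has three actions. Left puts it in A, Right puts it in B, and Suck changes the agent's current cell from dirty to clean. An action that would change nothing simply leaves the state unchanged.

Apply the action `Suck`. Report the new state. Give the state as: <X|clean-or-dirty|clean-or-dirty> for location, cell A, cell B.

<A|clean|clean>

start: <A|dirty|clean>
t=1 Suck ⇒ <A|clean|clean>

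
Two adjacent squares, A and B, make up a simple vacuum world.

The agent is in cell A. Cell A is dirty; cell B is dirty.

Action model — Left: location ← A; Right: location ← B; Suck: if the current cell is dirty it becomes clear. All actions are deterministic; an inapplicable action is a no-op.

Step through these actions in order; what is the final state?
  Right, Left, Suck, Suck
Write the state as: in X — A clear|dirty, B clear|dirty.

1. Right → in B — A dirty, B dirty
2. Left → in A — A dirty, B dirty
3. Suck → in A — A clear, B dirty
4. Suck → in A — A clear, B dirty

in A — A clear, B dirty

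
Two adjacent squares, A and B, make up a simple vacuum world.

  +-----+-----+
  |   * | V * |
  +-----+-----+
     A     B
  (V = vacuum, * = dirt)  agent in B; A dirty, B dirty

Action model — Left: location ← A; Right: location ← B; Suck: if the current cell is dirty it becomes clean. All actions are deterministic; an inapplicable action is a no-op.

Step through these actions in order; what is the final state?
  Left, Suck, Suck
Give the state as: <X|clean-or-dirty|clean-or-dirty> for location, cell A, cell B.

<A|clean|dirty>

1. Left → <A|dirty|dirty>
2. Suck → <A|clean|dirty>
3. Suck → <A|clean|dirty>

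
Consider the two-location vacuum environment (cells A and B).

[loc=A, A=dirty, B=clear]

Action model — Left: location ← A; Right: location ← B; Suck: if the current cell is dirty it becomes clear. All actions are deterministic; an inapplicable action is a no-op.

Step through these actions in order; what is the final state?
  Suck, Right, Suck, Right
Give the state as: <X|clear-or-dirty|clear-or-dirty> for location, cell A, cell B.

<B|clear|clear>

[1] after Suck: <A|clear|clear>
[2] after Right: <B|clear|clear>
[3] after Suck: <B|clear|clear>
[4] after Right: <B|clear|clear>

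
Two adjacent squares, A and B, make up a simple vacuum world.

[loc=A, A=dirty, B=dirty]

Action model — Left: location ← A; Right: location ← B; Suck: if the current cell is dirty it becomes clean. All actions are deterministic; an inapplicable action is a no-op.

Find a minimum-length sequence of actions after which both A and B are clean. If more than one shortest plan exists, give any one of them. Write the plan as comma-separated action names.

Suck, Right, Suck

Suck (#1): in A — A clean, B dirty
Right (#2): in B — A clean, B dirty
Suck (#3): in B — A clean, B clean
min 3: Suck A + move + Suck B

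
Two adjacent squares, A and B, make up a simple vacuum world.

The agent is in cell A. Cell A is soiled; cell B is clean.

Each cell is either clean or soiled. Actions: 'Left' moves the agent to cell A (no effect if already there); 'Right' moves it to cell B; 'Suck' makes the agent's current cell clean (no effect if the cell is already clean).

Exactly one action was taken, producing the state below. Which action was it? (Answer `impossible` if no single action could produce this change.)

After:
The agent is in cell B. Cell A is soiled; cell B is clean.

Right

try  Left: in A — A soiled, B clean
try Right: in B — A soiled, B clean  ← match
try  Suck: in A — A clean, B clean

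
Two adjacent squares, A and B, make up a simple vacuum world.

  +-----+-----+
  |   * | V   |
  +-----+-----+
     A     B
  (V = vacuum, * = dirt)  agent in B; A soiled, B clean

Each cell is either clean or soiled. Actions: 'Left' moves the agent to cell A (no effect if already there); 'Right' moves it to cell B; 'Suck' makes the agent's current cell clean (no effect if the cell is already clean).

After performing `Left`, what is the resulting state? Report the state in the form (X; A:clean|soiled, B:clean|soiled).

start: (B; A:soiled, B:clean)
1. Left → (A; A:soiled, B:clean)

(A; A:soiled, B:clean)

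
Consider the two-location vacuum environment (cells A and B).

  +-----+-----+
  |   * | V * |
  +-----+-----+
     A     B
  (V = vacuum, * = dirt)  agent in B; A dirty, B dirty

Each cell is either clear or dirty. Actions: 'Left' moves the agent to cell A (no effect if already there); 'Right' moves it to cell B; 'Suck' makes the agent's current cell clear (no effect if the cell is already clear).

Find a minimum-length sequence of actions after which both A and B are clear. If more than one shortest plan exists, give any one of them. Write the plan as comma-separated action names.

Suck, Left, Suck

1. Suck → in B — A dirty, B clear
2. Left → in A — A dirty, B clear
3. Suck → in A — A clear, B clear
min 3: Suck B + move + Suck A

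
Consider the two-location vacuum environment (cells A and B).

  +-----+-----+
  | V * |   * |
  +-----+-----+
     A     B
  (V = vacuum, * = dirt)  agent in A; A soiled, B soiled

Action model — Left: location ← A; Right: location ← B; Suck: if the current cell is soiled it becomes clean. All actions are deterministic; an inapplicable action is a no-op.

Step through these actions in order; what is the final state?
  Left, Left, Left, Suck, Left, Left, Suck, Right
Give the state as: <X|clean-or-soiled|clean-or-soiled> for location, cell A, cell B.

<B|clean|soiled>

[1] after Left: <A|soiled|soiled>
[2] after Left: <A|soiled|soiled>
[3] after Left: <A|soiled|soiled>
[4] after Suck: <A|clean|soiled>
[5] after Left: <A|clean|soiled>
[6] after Left: <A|clean|soiled>
[7] after Suck: <A|clean|soiled>
[8] after Right: <B|clean|soiled>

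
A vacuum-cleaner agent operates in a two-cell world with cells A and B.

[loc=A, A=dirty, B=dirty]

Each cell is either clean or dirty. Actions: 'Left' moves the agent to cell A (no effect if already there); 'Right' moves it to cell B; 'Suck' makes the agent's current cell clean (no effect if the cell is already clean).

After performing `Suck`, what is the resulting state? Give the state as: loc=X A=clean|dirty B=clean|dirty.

start: loc=A A=dirty B=dirty
[1] after Suck: loc=A A=clean B=dirty

loc=A A=clean B=dirty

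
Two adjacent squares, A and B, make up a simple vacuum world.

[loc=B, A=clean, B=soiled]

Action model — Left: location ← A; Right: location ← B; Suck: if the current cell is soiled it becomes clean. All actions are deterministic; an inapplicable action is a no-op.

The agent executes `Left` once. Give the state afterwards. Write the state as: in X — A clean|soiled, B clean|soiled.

start: in B — A clean, B soiled
t=1 Left ⇒ in A — A clean, B soiled

in A — A clean, B soiled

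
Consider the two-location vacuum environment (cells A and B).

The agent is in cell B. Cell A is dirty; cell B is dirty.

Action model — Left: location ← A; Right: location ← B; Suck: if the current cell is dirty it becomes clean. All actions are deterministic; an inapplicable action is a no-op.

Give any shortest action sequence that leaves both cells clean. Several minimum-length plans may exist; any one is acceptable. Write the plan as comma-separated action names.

[1] after Suck: <B|dirty|clean>
[2] after Left: <A|dirty|clean>
[3] after Suck: <A|clean|clean>
min 3: Suck B + move + Suck A

Suck, Left, Suck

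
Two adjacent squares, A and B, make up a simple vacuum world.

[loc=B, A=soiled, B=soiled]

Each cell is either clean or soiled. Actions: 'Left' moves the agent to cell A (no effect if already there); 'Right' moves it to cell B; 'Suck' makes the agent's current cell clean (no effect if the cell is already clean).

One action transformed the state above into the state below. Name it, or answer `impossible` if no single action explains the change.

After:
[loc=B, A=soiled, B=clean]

Suck

try  Left: in A — A soiled, B soiled
try Right: in B — A soiled, B soiled
try  Suck: in B — A soiled, B clean  ← match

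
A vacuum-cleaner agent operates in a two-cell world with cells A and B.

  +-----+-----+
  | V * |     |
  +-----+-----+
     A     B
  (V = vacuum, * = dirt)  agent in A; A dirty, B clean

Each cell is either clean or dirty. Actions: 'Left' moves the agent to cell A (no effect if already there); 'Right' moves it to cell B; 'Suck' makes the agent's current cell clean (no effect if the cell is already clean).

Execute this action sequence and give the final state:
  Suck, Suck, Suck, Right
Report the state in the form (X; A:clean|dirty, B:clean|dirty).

(B; A:clean, B:clean)

t=1 Suck ⇒ (A; A:clean, B:clean)
t=2 Suck ⇒ (A; A:clean, B:clean)
t=3 Suck ⇒ (A; A:clean, B:clean)
t=4 Right ⇒ (B; A:clean, B:clean)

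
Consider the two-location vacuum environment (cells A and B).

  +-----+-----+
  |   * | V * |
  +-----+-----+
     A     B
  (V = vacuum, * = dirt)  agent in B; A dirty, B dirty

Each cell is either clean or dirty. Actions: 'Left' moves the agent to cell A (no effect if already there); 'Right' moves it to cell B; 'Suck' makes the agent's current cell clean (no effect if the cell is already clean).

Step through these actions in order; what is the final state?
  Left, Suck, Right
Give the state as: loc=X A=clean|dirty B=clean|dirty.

1. Left → loc=A A=dirty B=dirty
2. Suck → loc=A A=clean B=dirty
3. Right → loc=B A=clean B=dirty

loc=B A=clean B=dirty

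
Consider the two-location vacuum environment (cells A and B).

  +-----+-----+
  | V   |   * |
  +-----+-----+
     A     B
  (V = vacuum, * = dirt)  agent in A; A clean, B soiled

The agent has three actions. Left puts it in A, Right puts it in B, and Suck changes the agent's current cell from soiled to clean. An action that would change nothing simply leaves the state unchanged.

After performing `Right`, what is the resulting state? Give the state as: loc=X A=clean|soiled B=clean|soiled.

start: loc=A A=clean B=soiled
1. Right → loc=B A=clean B=soiled

loc=B A=clean B=soiled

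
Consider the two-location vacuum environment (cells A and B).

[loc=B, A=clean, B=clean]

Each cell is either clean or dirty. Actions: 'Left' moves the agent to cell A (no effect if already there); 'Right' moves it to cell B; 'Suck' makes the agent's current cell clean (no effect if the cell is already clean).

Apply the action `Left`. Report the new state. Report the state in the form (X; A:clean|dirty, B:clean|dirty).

(A; A:clean, B:clean)

start: (B; A:clean, B:clean)
Left (#1): (A; A:clean, B:clean)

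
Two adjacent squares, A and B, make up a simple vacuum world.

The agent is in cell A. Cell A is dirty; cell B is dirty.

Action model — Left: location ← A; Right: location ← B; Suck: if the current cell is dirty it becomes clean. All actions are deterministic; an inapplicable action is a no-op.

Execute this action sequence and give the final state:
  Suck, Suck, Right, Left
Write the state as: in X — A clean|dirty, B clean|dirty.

1. Suck → in A — A clean, B dirty
2. Suck → in A — A clean, B dirty
3. Right → in B — A clean, B dirty
4. Left → in A — A clean, B dirty

in A — A clean, B dirty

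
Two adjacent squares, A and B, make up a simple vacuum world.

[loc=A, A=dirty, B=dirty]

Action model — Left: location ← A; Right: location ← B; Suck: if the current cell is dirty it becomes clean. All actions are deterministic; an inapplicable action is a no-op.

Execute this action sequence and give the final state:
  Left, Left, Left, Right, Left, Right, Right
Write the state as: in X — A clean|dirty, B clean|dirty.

in B — A dirty, B dirty

1) do Left; now in A — A dirty, B dirty
2) do Left; now in A — A dirty, B dirty
3) do Left; now in A — A dirty, B dirty
4) do Right; now in B — A dirty, B dirty
5) do Left; now in A — A dirty, B dirty
6) do Right; now in B — A dirty, B dirty
7) do Right; now in B — A dirty, B dirty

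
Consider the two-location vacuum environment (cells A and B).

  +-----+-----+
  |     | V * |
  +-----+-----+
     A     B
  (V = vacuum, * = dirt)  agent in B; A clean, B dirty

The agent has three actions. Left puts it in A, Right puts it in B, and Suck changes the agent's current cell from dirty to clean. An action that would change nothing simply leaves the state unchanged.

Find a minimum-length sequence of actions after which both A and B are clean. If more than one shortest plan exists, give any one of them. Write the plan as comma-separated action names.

Suck

[1] after Suck: (B; A:clean, B:clean)
min 1: B is dirty, one Suck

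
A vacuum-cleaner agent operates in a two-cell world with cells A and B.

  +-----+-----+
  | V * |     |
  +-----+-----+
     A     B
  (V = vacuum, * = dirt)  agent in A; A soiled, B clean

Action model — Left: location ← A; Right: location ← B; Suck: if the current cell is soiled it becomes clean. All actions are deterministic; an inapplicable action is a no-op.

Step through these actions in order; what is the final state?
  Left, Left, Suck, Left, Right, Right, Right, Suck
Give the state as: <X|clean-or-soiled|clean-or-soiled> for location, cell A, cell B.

t=1 Left ⇒ <A|soiled|clean>
t=2 Left ⇒ <A|soiled|clean>
t=3 Suck ⇒ <A|clean|clean>
t=4 Left ⇒ <A|clean|clean>
t=5 Right ⇒ <B|clean|clean>
t=6 Right ⇒ <B|clean|clean>
t=7 Right ⇒ <B|clean|clean>
t=8 Suck ⇒ <B|clean|clean>

<B|clean|clean>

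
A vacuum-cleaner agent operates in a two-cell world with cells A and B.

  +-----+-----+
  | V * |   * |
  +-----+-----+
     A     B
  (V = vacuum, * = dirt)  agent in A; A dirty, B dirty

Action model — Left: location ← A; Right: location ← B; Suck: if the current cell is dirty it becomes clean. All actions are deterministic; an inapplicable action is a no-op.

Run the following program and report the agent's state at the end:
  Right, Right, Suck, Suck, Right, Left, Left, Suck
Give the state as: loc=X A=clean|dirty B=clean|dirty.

loc=A A=clean B=clean

t=1 Right ⇒ loc=B A=dirty B=dirty
t=2 Right ⇒ loc=B A=dirty B=dirty
t=3 Suck ⇒ loc=B A=dirty B=clean
t=4 Suck ⇒ loc=B A=dirty B=clean
t=5 Right ⇒ loc=B A=dirty B=clean
t=6 Left ⇒ loc=A A=dirty B=clean
t=7 Left ⇒ loc=A A=dirty B=clean
t=8 Suck ⇒ loc=A A=clean B=clean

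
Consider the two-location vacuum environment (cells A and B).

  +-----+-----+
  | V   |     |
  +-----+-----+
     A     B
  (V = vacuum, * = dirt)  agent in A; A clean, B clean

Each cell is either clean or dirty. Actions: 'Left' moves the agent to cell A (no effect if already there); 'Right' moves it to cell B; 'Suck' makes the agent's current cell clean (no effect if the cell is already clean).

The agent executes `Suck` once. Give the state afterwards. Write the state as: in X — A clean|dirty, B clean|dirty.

start: in A — A clean, B clean
t=1 Suck ⇒ in A — A clean, B clean

in A — A clean, B clean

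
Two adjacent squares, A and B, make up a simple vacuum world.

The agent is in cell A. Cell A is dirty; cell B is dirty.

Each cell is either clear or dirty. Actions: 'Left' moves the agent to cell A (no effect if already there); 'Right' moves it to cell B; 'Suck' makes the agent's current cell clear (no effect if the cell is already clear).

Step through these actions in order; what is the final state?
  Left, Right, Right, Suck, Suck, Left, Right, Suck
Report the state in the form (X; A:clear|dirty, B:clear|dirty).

(B; A:dirty, B:clear)

Left (#1): (A; A:dirty, B:dirty)
Right (#2): (B; A:dirty, B:dirty)
Right (#3): (B; A:dirty, B:dirty)
Suck (#4): (B; A:dirty, B:clear)
Suck (#5): (B; A:dirty, B:clear)
Left (#6): (A; A:dirty, B:clear)
Right (#7): (B; A:dirty, B:clear)
Suck (#8): (B; A:dirty, B:clear)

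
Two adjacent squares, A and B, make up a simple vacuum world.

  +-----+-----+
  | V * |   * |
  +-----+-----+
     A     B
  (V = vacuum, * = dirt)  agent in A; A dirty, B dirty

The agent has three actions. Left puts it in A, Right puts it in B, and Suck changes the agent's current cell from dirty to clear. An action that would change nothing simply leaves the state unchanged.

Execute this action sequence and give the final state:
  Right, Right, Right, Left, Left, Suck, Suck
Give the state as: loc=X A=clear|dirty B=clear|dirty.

step 1/7 (Right): loc=B A=dirty B=dirty
step 2/7 (Right): loc=B A=dirty B=dirty
step 3/7 (Right): loc=B A=dirty B=dirty
step 4/7 (Left): loc=A A=dirty B=dirty
step 5/7 (Left): loc=A A=dirty B=dirty
step 6/7 (Suck): loc=A A=clear B=dirty
step 7/7 (Suck): loc=A A=clear B=dirty

loc=A A=clear B=dirty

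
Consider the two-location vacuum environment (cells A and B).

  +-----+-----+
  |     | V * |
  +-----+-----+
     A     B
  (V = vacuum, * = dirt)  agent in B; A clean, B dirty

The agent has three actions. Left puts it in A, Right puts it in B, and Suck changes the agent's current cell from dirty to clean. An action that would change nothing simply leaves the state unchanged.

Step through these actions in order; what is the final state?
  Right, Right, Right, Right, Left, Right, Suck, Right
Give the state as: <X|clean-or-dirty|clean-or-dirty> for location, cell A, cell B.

<B|clean|clean>

1. Right → <B|clean|dirty>
2. Right → <B|clean|dirty>
3. Right → <B|clean|dirty>
4. Right → <B|clean|dirty>
5. Left → <A|clean|dirty>
6. Right → <B|clean|dirty>
7. Suck → <B|clean|clean>
8. Right → <B|clean|clean>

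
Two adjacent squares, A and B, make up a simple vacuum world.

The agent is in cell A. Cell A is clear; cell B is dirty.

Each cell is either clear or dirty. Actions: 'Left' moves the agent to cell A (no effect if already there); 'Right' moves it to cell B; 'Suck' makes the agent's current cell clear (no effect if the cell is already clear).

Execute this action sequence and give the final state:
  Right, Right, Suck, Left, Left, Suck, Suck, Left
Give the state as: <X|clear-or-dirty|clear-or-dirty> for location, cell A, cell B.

1. Right → <B|clear|dirty>
2. Right → <B|clear|dirty>
3. Suck → <B|clear|clear>
4. Left → <A|clear|clear>
5. Left → <A|clear|clear>
6. Suck → <A|clear|clear>
7. Suck → <A|clear|clear>
8. Left → <A|clear|clear>

<A|clear|clear>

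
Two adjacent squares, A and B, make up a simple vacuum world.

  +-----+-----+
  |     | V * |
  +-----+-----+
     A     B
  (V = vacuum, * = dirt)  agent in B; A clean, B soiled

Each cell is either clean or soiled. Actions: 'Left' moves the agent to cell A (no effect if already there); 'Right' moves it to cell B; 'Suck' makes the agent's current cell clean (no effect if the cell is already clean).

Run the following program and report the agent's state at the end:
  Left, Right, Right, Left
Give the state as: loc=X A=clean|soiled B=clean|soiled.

loc=A A=clean B=soiled

[1] after Left: loc=A A=clean B=soiled
[2] after Right: loc=B A=clean B=soiled
[3] after Right: loc=B A=clean B=soiled
[4] after Left: loc=A A=clean B=soiled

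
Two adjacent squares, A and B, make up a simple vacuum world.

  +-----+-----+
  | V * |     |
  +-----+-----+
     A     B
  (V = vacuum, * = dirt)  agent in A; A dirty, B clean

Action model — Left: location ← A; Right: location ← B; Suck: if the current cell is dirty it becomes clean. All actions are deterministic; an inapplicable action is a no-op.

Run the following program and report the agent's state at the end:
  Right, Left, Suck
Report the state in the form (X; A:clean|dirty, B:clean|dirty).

1. Right → (B; A:dirty, B:clean)
2. Left → (A; A:dirty, B:clean)
3. Suck → (A; A:clean, B:clean)

(A; A:clean, B:clean)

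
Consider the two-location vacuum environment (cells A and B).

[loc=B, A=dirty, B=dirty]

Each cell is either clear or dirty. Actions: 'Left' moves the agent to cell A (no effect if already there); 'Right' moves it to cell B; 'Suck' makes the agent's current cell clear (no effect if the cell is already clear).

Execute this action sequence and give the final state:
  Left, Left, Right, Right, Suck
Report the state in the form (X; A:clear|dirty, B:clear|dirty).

step 1/5 (Left): (A; A:dirty, B:dirty)
step 2/5 (Left): (A; A:dirty, B:dirty)
step 3/5 (Right): (B; A:dirty, B:dirty)
step 4/5 (Right): (B; A:dirty, B:dirty)
step 5/5 (Suck): (B; A:dirty, B:clear)

(B; A:dirty, B:clear)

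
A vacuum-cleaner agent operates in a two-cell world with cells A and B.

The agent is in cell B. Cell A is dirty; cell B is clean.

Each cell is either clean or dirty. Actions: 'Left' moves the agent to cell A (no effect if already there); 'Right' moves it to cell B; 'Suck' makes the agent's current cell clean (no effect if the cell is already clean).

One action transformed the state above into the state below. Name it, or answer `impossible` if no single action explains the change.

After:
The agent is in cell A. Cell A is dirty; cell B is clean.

try  Left: loc=A A=dirty B=clean  ← match
try Right: loc=B A=dirty B=clean
try  Suck: loc=B A=dirty B=clean

Left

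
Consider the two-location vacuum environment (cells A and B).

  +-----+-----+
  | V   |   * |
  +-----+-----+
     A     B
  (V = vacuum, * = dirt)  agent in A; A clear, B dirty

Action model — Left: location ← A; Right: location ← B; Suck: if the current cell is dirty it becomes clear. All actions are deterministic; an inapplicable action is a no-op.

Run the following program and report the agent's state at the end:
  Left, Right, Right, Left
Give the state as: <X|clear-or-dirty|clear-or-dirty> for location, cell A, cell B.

<A|clear|dirty>

[1] after Left: <A|clear|dirty>
[2] after Right: <B|clear|dirty>
[3] after Right: <B|clear|dirty>
[4] after Left: <A|clear|dirty>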